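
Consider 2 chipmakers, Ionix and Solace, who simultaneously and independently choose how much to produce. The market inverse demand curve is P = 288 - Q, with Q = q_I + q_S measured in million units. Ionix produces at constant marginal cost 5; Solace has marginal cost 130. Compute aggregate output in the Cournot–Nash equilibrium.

Ionix's profit: π_I = (288 - Q)q_I - (5q_I). Setting ∂π_I/∂q_I = 0: 283 - 2q_I - (q_S) = 0.
Solace's profit: π_S = (288 - Q)q_S - (130q_S). Setting ∂π_S/∂q_S = 0: 158 - 2q_S - (q_I) = 0.
Best responses: q_I = (283 - q_S)/2, q_S = (158 - q_I)/2.
Substituting one into the other gives q_I = 136 and q_S = 11.
Total output Q = 136 + 11 = 147.

147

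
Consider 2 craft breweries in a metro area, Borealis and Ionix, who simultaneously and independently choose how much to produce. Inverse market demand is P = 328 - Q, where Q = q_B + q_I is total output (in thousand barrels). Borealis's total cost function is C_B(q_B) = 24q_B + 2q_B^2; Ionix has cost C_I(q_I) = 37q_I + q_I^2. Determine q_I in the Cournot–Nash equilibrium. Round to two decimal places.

62.70

Borealis's profit: π_B = (328 - Q)q_B - (24q_B + 2q_B²). Setting ∂π_B/∂q_B = 0: 304 - 6q_B - (q_I) = 0.
Ionix's profit: π_I = (328 - Q)q_I - (37q_I + q_I²). Setting ∂π_I/∂q_I = 0: 291 - 4q_I - (q_B) = 0.
So q_B = (304 - q_I)/6 and q_I = (291 - q_B)/4.
Substituting one into the other gives q_B = 925/23 and q_I = 1442/23.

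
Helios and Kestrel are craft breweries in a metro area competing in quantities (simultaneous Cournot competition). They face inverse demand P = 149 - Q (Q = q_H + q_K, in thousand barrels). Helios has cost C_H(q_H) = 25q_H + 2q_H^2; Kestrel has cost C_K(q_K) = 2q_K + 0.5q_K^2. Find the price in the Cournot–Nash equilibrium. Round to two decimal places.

Helios's profit: π_H = (149 - Q)q_H - (25q_H + 2q_H²). Setting ∂π_H/∂q_H = 0: 124 - 6q_H - (q_K) = 0.
Kestrel's profit: π_K = (149 - Q)q_K - (2q_K + (1/2)q_K²). Setting ∂π_K/∂q_K = 0: 147 - 3q_K - (q_H) = 0.
Rearranging gives the reaction functions q_H = (124 - q_K)/6 and q_K = (147 - q_H)/3.
Substituting one into the other gives q_H = 225/17 and q_K = 758/17.
Total output Q = 983/17, so price P = 149 - 983/17 = 1550/17.

91.18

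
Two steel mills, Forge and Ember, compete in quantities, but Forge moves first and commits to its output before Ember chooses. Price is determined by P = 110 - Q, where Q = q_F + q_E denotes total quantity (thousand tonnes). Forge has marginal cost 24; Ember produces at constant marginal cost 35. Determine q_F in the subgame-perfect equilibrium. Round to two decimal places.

Solve by backward induction. Given q_F, the follower Ember maximises π_E = (110 - q_F - q_E)q_E - 35q_E.
Setting the follower's marginal profit to zero, 75 - q_F - 2q_E = 0, i.e. q_E = (75 - q_F)/2.
Forge substitutes q_E(q_F) into its own profit: π_F = q_F(110 - q_F - (75 - q_F)/2) - 24q_F = (145/2 - (1/2)q_F)q_F - 24q_F.
The leader's first-order condition 97/2 - q_F = 0 yields q_F = 97/2.
Then q_E = (75 - 97/2)/2 = 53/4.

48.50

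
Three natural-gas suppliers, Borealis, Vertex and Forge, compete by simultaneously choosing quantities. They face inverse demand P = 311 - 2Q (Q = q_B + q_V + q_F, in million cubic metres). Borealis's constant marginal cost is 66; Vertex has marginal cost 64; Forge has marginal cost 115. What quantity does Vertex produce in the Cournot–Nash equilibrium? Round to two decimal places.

37.50

Borealis's profit: π_B = (311 - 2Q)q_B - (66q_B). Setting ∂π_B/∂q_B = 0: 245 - 4q_B - 2(q_V + q_F) = 0.
Vertex's profit: π_V = (311 - 2Q)q_V - (64q_V). Setting ∂π_V/∂q_V = 0: 247 - 4q_V - 2(q_B + q_F) = 0.
Forge's profit: π_F = (311 - 2Q)q_F - (115q_F). Setting ∂π_F/∂q_F = 0: 196 - 4q_F - 2(q_B + q_V) = 0.
Adding the 3 first-order conditions: 688 − 8Q = 0, so Q = 86.
Back-substituting: q_B = (245 − 172)/2 = 73/2, q_V = (247 − 172)/2 = 75/2, q_F = (196 − 172)/2 = 12.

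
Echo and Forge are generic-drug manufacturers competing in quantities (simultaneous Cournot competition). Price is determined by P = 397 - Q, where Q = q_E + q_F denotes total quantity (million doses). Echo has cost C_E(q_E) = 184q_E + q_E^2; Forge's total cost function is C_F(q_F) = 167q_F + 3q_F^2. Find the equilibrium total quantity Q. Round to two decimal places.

Echo's profit: π_E = (397 - Q)q_E - (184q_E + q_E²). Setting ∂π_E/∂q_E = 0: 213 - 4q_E - (q_F) = 0.
Forge's first-order condition: 230 - 8q_F - (q_E) = 0.
So q_E = (213 - q_F)/4 and q_F = (230 - q_E)/8.
Substituting one into the other gives q_E = 1474/31 and q_F = 707/31.
Total output Q = 1474/31 + 707/31 = 70.3548.

70.35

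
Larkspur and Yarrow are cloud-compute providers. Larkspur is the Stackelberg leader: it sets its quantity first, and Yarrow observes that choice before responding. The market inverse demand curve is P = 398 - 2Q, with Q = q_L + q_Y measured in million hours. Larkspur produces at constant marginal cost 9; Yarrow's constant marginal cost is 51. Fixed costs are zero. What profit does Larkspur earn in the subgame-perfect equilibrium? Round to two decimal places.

The follower Yarrow best-responds to any q_L: π_Y = (398 - 2Q)q_Y - 51q_Y.
Follower FOC: 347 - 2q_L - 4q_Y = 0, so q_Y(q_L) = (347 - 2q_L)/4.
The leader anticipates this reaction. Substituting into P = 398 - 2Q gives P = 449/2 - q_L, so π_L = (449/2 - q_L)q_L - 9q_L.
Leader FOC: 431/2 - 2q_L = 0, so q_L = 431/4.
Then q_Y = (347 - 2·(431/4))/4 = 263/8.
Price P = 398 - 2·(1125/8) = 467/4.
Larkspur's profit: (467/4 - 9)·(431/4) = 11610.0625.

11610.06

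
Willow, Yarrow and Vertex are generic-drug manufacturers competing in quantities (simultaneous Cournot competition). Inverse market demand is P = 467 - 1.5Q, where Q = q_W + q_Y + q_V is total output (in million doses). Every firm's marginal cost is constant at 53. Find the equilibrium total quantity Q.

207

Each firm earns π_i = (467 - 1.5Q)q_i - 53q_i.
Setting ∂π_i/∂q_i = 0 with rivals' quantities fixed: 414 - 3q_i - (3/2)·Σ_{j≠i} q_j = 0.
By symmetry each firm produces the same amount; substituting Σ_{j≠i} q_j = 2q_i yields q_i = 414/6 = 69.
Total output Q = 69 + 69 + 69 = 207.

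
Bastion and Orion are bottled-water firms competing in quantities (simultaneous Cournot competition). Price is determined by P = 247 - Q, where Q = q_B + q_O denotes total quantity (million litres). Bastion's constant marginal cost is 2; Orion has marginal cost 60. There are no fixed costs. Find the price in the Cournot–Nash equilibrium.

Bastion's profit: π_B = (247 - Q)q_B - (2q_B). Setting ∂π_B/∂q_B = 0: 245 - 2q_B - (q_O) = 0.
Orion's profit: π_O = (247 - Q)q_O - (60q_O). Setting ∂π_O/∂q_O = 0: 187 - 2q_O - (q_B) = 0.
Best responses: q_B = (245 - q_O)/2, q_O = (187 - q_B)/2.
Solving the pair: q_B = 101, q_O = 43.
Total output Q = 144, so price P = 247 - 144 = 103.

103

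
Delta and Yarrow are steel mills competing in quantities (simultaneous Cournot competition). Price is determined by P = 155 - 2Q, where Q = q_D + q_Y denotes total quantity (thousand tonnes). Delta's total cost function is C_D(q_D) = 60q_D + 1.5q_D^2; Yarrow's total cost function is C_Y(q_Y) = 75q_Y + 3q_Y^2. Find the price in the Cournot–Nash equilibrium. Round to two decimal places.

Delta's profit: π_D = (155 - 2Q)q_D - (60q_D + (3/2)q_D²). Setting ∂π_D/∂q_D = 0: 95 - 7q_D - 2(q_Y) = 0.
Yarrow's first-order condition: 80 - 10q_Y - 2(q_D) = 0.
Best responses: q_D = (95 - 2q_Y)/7, q_Y = (80 - 2q_D)/10.
Solving the pair: q_D = 395/33, q_Y = 185/33.
Total output Q = 580/33, so price P = 155 - 2·(580/33) = 119.8485.

119.85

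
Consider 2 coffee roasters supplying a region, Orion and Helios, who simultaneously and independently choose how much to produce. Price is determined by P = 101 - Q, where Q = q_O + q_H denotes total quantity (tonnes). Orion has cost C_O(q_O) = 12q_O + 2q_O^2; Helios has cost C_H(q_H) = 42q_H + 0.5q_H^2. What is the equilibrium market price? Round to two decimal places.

Orion's profit: π_O = (101 - Q)q_O - (12q_O + 2q_O²). Setting ∂π_O/∂q_O = 0: 89 - 6q_O - (q_H) = 0.
Helios's first-order condition: 59 - 3q_H - (q_O) = 0.
So q_O = (89 - q_H)/6 and q_H = (59 - q_O)/3.
Substituting one into the other gives q_O = 208/17 and q_H = 265/17.
Total output Q = 473/17, so price P = 101 - 473/17 = 1244/17.

73.18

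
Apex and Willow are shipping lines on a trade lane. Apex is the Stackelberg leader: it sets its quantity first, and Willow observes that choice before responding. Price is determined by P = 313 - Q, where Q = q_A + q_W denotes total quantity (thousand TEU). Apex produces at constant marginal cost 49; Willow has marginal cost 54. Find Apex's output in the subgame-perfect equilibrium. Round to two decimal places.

Solve by backward induction. Given q_A, the follower Willow maximises π_W = (313 - q_A - q_W)q_W - 54q_W.
Setting the follower's marginal profit to zero, 259 - q_A - 2q_W = 0, i.e. q_W = (259 - q_A)/2.
The leader anticipates this reaction. Substituting into P = 313 - Q gives P = 367/2 - (1/2)q_A, so π_A = (367/2 - (1/2)q_A)q_A - 49q_A.
The leader's first-order condition 269/2 - q_A = 0 yields q_A = 269/2.
Then q_W = (259 - 269/2)/2 = 249/4.

134.50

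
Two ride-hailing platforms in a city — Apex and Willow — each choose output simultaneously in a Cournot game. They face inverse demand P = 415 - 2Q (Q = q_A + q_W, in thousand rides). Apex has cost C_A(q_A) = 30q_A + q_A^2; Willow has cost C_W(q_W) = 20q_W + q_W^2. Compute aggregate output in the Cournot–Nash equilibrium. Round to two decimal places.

Apex's profit: π_A = (415 - 2Q)q_A - (30q_A + q_A²). Setting ∂π_A/∂q_A = 0: 385 - 6q_A - 2(q_W) = 0.
Willow's profit: π_W = (415 - 2Q)q_W - (20q_W + q_W²). Setting ∂π_W/∂q_W = 0: 395 - 6q_W - 2(q_A) = 0.
So q_A = (385 - 2q_W)/6 and q_W = (395 - 2q_A)/6.
Substituting one into the other gives q_A = 95/2 and q_W = 50.
Total output Q = 95/2 + 50 = 195/2.

97.50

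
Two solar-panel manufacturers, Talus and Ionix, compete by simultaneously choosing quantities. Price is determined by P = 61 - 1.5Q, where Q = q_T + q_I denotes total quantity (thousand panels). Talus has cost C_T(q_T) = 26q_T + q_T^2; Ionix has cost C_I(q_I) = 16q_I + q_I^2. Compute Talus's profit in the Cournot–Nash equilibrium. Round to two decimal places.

Talus's profit: π_T = (61 - 1.5Q)q_T - (26q_T + q_T²). Setting ∂π_T/∂q_T = 0: 35 - 5q_T - (3/2)(q_I) = 0.
Ionix's first-order condition: 45 - 5q_I - (3/2)(q_T) = 0.
So q_T = (35 - (3/2)q_I)/5 and q_I = (45 - (3/2)q_T)/5.
Substituting one into the other gives q_T = 430/91 and q_I = 690/91.
Price P = 61 - (3/2)·(160/13) = 553/13.
Talus's profit: (553/13)·(430/91) - 26·(430/91) - (430/91)² = 55.8206.

55.82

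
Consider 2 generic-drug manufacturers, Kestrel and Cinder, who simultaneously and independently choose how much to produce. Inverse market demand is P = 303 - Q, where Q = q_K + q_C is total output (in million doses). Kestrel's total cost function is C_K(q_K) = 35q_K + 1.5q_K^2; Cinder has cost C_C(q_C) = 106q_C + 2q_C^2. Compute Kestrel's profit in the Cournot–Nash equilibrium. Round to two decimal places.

5918.31

Kestrel's profit: π_K = (303 - Q)q_K - (35q_K + (3/2)q_K²). Setting ∂π_K/∂q_K = 0: 268 - 5q_K - (q_C) = 0.
Cinder's first-order condition: 197 - 6q_C - (q_K) = 0.
So q_K = (268 - q_C)/5 and q_C = (197 - q_K)/6.
Solving the pair: q_K = 1411/29, q_C = 717/29.
Price P = 303 - 73.3793 = 229.6207.
Kestrel's profit: 229.6207·(1411/29) - 35·(1411/29) - (3/2)(1411/29)² = 5918.3145.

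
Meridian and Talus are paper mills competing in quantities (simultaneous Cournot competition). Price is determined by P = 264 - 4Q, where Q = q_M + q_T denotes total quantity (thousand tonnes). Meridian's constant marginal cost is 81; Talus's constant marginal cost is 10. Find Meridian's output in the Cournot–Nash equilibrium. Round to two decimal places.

9.33

Meridian's profit: π_M = (264 - 4Q)q_M - (81q_M). Setting ∂π_M/∂q_M = 0: 183 - 8q_M - 4(q_T) = 0.
Talus's profit: π_T = (264 - 4Q)q_T - (10q_T). Setting ∂π_T/∂q_T = 0: 254 - 8q_T - 4(q_M) = 0.
Rearranging gives the reaction functions q_M = (183 - 4q_T)/8 and q_T = (254 - 4q_M)/8.
Solving the pair: q_M = 28/3, q_T = 325/12.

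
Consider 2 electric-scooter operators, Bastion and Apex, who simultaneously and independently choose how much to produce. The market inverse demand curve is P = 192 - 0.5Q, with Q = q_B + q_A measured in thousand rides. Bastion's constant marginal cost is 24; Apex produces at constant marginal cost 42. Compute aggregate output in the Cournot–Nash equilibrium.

Bastion's profit: π_B = (192 - 0.5Q)q_B - (24q_B). Setting ∂π_B/∂q_B = 0: 168 - q_B - (1/2)(q_A) = 0.
Apex's first-order condition: 150 - q_A - (1/2)(q_B) = 0.
Best responses: q_B = (168 - (1/2)q_A), q_A = (150 - (1/2)q_B).
Solving the pair: q_B = 124, q_A = 88.
Total output Q = 124 + 88 = 212.

212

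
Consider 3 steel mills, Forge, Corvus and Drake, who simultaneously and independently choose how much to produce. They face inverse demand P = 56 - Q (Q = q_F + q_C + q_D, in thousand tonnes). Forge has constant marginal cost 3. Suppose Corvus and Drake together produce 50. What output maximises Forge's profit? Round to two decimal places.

With rivals' combined output fixed at 50, Forge's profit is π_F = (56 - 50 - q_F)q_F - (3q_F) = (6 - q_F)q_F - (3q_F).
∂π_F/∂q_F = 3 - 2q_F = 0, so q_F = 3/2.

1.50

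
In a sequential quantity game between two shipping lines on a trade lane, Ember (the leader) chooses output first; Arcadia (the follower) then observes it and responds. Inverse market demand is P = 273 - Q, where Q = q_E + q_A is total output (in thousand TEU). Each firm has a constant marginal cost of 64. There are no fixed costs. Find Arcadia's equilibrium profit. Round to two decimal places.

2730.06

Solve by backward induction. Given q_E, the follower Arcadia maximises π_A = (273 - q_E - q_A)q_A - 64q_A.
Follower FOC: 209 - q_E - 2q_A = 0, so q_A(q_E) = (209 - q_E)/2.
Ember substitutes q_A(q_E) into its own profit: π_E = q_E(273 - q_E - (209 - q_E)/2) - 64q_E = (337/2 - (1/2)q_E)q_E - 64q_E.
Leader FOC: 209/2 - q_E = 0, so q_E = 209/2.
Then q_A = (209 - 209/2)/2 = 209/4.
Price P = 273 - 627/4 = 465/4.
Arcadia's profit: (465/4 - 64)·(209/4) = 2730.0625.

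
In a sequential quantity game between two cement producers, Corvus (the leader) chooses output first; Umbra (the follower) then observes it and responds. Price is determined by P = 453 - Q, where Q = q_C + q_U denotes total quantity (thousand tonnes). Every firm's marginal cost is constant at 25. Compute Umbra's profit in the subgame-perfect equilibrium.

11449

Solve by backward induction. Given q_C, the follower Umbra maximises π_U = (453 - q_C - q_U)q_U - 25q_U.
Setting the follower's marginal profit to zero, 428 - q_C - 2q_U = 0, i.e. q_U = (428 - q_C)/2.
The leader anticipates this reaction. Substituting into P = 453 - Q gives P = 239 - (1/2)q_C, so π_C = (239 - (1/2)q_C)q_C - 25q_C.
The leader's first-order condition 214 - q_C = 0 yields q_C = 214.
Then q_U = (428 - 214)/2 = 107.
Price P = 453 - 321 = 132.
Umbra's profit: (132 - 25)·107 = 11449.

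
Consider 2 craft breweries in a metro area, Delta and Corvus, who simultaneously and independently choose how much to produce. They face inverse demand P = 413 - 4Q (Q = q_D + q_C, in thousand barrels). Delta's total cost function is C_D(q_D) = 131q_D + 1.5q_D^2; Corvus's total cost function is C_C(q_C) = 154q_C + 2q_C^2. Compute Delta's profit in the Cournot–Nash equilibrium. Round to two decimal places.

2253.42

Delta's profit: π_D = (413 - 4Q)q_D - (131q_D + (3/2)q_D²). Setting ∂π_D/∂q_D = 0: 282 - 11q_D - 4(q_C) = 0.
Corvus's first-order condition: 259 - 12q_C - 4(q_D) = 0.
Best responses: q_D = (282 - 4q_C)/11, q_C = (259 - 4q_D)/12.
Substituting one into the other gives q_D = 587/29 and q_C = 1721/116.
Price P = 413 - 4·35.0776 = 272.6897.
Delta's profit: 272.6897·(587/29) - 131·(587/29) - (3/2)(587/29)² = 2253.4239.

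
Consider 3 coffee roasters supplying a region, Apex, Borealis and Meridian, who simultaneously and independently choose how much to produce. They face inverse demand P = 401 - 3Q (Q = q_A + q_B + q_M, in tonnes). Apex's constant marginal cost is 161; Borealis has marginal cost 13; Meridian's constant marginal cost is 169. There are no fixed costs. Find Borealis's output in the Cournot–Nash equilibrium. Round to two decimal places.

57.67

Apex's profit: π_A = (401 - 3Q)q_A - (161q_A). Setting ∂π_A/∂q_A = 0: 240 - 6q_A - 3(q_B + q_M) = 0.
Borealis's profit: π_B = (401 - 3Q)q_B - (13q_B). Setting ∂π_B/∂q_B = 0: 388 - 6q_B - 3(q_A + q_M) = 0.
Meridian's first-order condition: 232 - 6q_M - 3(q_A + q_B) = 0.
Adding the 3 first-order conditions: 860 − 12Q = 0, so Q = 215/3.
Back-substituting: q_A = (240 − 215)/3 = 25/3, q_B = (388 − 215)/3 = 173/3, q_M = (232 − 215)/3 = 17/3.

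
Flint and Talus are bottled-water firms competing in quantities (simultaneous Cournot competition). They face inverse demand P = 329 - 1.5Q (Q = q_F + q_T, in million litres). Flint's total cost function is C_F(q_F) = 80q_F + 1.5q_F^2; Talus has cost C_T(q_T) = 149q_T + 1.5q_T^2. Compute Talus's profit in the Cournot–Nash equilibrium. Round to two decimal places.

Flint's profit: π_F = (329 - 1.5Q)q_F - (80q_F + (3/2)q_F²). Setting ∂π_F/∂q_F = 0: 249 - 6q_F - (3/2)(q_T) = 0.
Talus's first-order condition: 180 - 6q_T - (3/2)(q_F) = 0.
Best responses: q_F = (249 - (3/2)q_T)/6, q_T = (180 - (3/2)q_F)/6.
Substituting one into the other gives q_F = 544/15 and q_T = 314/15.
Price P = 329 - (3/2)·(286/5) = 1216/5.
Talus's profit: (1216/5)·(314/15) - 149·(314/15) - (3/2)(314/15)² = 1314.6133.

1314.61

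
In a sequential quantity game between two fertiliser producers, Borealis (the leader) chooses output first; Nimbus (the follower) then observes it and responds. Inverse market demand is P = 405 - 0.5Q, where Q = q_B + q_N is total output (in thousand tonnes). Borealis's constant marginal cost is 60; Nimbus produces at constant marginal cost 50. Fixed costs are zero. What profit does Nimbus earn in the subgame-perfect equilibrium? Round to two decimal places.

The follower Nimbus best-responds to any q_B: π_N = (405 - 0.5Q)q_N - 50q_N.
Follower FOC: 355 - (1/2)q_B - q_N = 0, so q_N(q_B) = (355 - (1/2)q_B).
The leader anticipates this reaction. Substituting into P = 405 - 0.5Q gives P = 455/2 - (1/4)q_B, so π_B = (455/2 - (1/4)q_B)q_B - 60q_B.
Leader FOC: 335/2 - (1/2)q_B = 0, so q_B = 335.
Then q_N = (355 - (1/2)·335) = 375/2.
Price P = 405 - (1/2)·(1045/2) = 575/4.
Nimbus's profit: (575/4 - 50)·(375/2) = 17578.1250.

17578.13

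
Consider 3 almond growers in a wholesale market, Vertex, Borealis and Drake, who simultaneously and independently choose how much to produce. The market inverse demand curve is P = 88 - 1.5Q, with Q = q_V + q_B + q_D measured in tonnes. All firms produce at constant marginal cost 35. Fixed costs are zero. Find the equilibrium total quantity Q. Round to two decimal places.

Each firm earns π_i = (88 - 1.5Q)q_i - 35q_i.
First-order condition (treating rivals' output as given): 53 - 3q_i - (3/2)·Σ_{j≠i} q_j = 0.
With identical firms every q_j equals q_i, so Σ_{j≠i} q_j = 2q_i and 53 = 6q_i, giving q_i = 53/6.
Total output Q = 53/6 + 53/6 + 53/6 = 53/2.

26.50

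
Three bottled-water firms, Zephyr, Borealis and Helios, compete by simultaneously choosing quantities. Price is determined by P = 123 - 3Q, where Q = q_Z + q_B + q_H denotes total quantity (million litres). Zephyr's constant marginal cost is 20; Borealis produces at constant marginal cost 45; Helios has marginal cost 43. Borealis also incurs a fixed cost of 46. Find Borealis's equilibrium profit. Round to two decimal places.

8.19

Zephyr's profit: π_Z = (123 - 3Q)q_Z - (20q_Z). Setting ∂π_Z/∂q_Z = 0: 103 - 6q_Z - 3(q_B + q_H) = 0.
Borealis's first-order condition: 78 - 6q_B - 3(q_Z + q_H) = 0.
Helios's first-order condition: 80 - 6q_H - 3(q_Z + q_B) = 0.
Summing all 3 equations gives 261 − 12Q = 0, hence Q = 87/4.
Back-substituting: q_Z = (103 − 261/4)/3 = 151/12, q_B = (78 − 261/4)/3 = 17/4, q_H = (80 − 261/4)/3 = 59/12.
Price P = 123 - 3·(87/4) = 231/4.
Borealis's profit: (231/4 - 45)·(17/4) - 46 = 131/16.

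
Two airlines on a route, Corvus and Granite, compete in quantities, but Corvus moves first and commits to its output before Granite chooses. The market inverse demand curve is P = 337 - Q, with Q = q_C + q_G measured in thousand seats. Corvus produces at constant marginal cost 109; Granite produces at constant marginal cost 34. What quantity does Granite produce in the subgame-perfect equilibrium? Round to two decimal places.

113.25

Solve by backward induction. Given q_C, the follower Granite maximises π_G = (337 - q_C - q_G)q_G - 34q_G.
Setting the follower's marginal profit to zero, 303 - q_C - 2q_G = 0, i.e. q_G = (303 - q_C)/2.
The leader anticipates this reaction. Substituting into P = 337 - Q gives P = 371/2 - (1/2)q_C, so π_C = (371/2 - (1/2)q_C)q_C - 109q_C.
Leader FOC: 153/2 - q_C = 0, so q_C = 153/2.
Then q_G = (303 - 153/2)/2 = 453/4.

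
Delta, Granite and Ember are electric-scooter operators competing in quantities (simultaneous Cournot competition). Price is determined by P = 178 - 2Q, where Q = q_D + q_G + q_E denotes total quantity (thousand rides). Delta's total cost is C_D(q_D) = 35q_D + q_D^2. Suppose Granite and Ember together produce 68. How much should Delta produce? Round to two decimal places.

With rivals' combined output fixed at 68, Delta's profit is π_D = (178 - 2·68 - 2q_D)q_D - (35q_D + q_D²) = (42 - 2q_D)q_D - (35q_D + q_D²).
∂π_D/∂q_D = 7 - 6q_D = 0, so q_D = 7/6.

1.17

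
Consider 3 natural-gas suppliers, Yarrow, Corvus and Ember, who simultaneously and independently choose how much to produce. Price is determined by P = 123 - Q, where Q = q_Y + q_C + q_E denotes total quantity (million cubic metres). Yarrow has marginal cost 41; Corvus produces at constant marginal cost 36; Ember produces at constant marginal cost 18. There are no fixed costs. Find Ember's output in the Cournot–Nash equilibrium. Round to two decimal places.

Yarrow's profit: π_Y = (123 - Q)q_Y - (41q_Y). Setting ∂π_Y/∂q_Y = 0: 82 - 2q_Y - (q_C + q_E) = 0.
Corvus's profit: π_C = (123 - Q)q_C - (36q_C). Setting ∂π_C/∂q_C = 0: 87 - 2q_C - (q_Y + q_E) = 0.
Ember's profit: π_E = (123 - Q)q_E - (18q_E). Setting ∂π_E/∂q_E = 0: 105 - 2q_E - (q_Y + q_C) = 0.
Summing all 3 equations gives 274 − 4Q = 0, hence Q = 137/2.
Back-substituting: q_Y = (82 − 137/2) = 27/2, q_C = (87 − 137/2) = 37/2, q_E = (105 − 137/2) = 73/2.

36.50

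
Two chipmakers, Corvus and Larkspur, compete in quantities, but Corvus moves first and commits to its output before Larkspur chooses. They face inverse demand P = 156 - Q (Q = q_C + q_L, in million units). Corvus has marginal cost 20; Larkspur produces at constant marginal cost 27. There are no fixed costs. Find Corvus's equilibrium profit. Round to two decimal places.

2556.13

The follower Larkspur best-responds to any q_C: π_L = (156 - Q)q_L - 27q_L.
∂π_L/∂q_L = 129 - q_C - 2q_L = 0 gives the reaction function q_L = (129 - q_C)/2.
Corvus substitutes q_L(q_C) into its own profit: π_C = q_C(156 - q_C - (129 - q_C)/2) - 20q_C = (183/2 - (1/2)q_C)q_C - 20q_C.
The leader's first-order condition 143/2 - q_C = 0 yields q_C = 143/2.
Then q_L = (129 - 143/2)/2 = 115/4.
Price P = 156 - 401/4 = 223/4.
Corvus's profit: (223/4 - 20)·(143/2) = 2556.1250.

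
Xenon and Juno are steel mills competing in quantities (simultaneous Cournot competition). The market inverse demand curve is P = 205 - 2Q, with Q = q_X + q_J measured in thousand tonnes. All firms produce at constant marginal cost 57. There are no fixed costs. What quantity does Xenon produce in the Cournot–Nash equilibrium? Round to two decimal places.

A representative firm's profit is π_i = q_i(205 - 2Q) - 57q_i.
Setting ∂π_i/∂q_i = 0 with rivals' quantities fixed: 148 - 4q_i - 2q_j = 0.
With identical firms every q_j equals q_i, so q_j = q_i and 148 = 6q_i, giving q_i = 74/3.

24.67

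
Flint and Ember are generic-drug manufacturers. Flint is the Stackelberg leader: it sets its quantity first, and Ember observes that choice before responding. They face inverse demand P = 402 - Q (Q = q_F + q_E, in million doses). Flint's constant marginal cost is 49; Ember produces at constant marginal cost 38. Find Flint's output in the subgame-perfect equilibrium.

171

The follower Ember best-responds to any q_F: π_E = (402 - Q)q_E - 38q_E.
Follower FOC: 364 - q_F - 2q_E = 0, so q_E(q_F) = (364 - q_F)/2.
Flint substitutes q_E(q_F) into its own profit: π_F = q_F(402 - q_F - (364 - q_F)/2) - 49q_F = (220 - (1/2)q_F)q_F - 49q_F.
Leader FOC: 171 - q_F = 0, so q_F = 171.
Then q_E = (364 - 171)/2 = 193/2.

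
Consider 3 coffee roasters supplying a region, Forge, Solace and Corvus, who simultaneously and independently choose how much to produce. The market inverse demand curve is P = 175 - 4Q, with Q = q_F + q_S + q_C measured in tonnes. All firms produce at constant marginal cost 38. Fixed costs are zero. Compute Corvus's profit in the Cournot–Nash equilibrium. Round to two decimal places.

A representative firm's profit is π_i = q_i(175 - 4Q) - 38q_i.
First-order condition (treating rivals' output as given): 137 - 8q_i - 4·Σ_{j≠i} q_j = 0.
By symmetry each firm produces the same amount; substituting Σ_{j≠i} q_j = 2q_i yields q_i = 137/16.
Price P = 175 - 4·(411/16) = 289/4.
Corvus's profit: (289/4 - 38)·(137/16) = 293.2656.

293.27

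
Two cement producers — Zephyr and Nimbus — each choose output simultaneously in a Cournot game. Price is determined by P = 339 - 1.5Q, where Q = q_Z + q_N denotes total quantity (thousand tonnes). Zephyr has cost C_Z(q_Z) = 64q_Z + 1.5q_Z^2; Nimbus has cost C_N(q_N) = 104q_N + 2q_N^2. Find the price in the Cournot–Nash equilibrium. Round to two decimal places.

242.02

Zephyr's profit: π_Z = (339 - 1.5Q)q_Z - (64q_Z + (3/2)q_Z²). Setting ∂π_Z/∂q_Z = 0: 275 - 6q_Z - (3/2)(q_N) = 0.
Nimbus's profit: π_N = (339 - 1.5Q)q_N - (104q_N + 2q_N²). Setting ∂π_N/∂q_N = 0: 235 - 7q_N - (3/2)(q_Z) = 0.
So q_Z = (275 - (3/2)q_N)/6 and q_N = (235 - (3/2)q_Z)/7.
Substituting one into the other gives q_Z = 39.5597 and q_N = 1330/53.
Total output Q = 64.6541, so price P = 339 - (3/2)·64.6541 = 242.0189.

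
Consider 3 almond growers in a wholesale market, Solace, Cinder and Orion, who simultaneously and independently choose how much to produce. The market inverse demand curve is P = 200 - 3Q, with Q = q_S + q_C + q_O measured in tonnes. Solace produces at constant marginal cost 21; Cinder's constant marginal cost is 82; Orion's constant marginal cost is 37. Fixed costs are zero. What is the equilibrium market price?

85

Solace's profit: π_S = (200 - 3Q)q_S - (21q_S). Setting ∂π_S/∂q_S = 0: 179 - 6q_S - 3(q_C + q_O) = 0.
Cinder's profit: π_C = (200 - 3Q)q_C - (82q_C). Setting ∂π_C/∂q_C = 0: 118 - 6q_C - 3(q_S + q_O) = 0.
Orion's first-order condition: 163 - 6q_O - 3(q_S + q_C) = 0.
Adding the 3 first-order conditions: 460 − 12Q = 0, so Q = 115/3.
Back-substituting: q_S = (179 − 115)/3 = 64/3, q_C = (118 − 115)/3 = 1, q_O = (163 − 115)/3 = 16.
Total output Q = 115/3, so price P = 200 - 3·(115/3) = 85.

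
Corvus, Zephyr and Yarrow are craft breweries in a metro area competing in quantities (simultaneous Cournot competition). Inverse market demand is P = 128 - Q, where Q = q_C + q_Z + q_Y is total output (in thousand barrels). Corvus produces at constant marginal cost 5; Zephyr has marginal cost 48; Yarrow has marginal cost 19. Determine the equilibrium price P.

50

Corvus's profit: π_C = (128 - Q)q_C - (5q_C). Setting ∂π_C/∂q_C = 0: 123 - 2q_C - (q_Z + q_Y) = 0.
Zephyr's profit: π_Z = (128 - Q)q_Z - (48q_Z). Setting ∂π_Z/∂q_Z = 0: 80 - 2q_Z - (q_C + q_Y) = 0.
Yarrow's profit: π_Y = (128 - Q)q_Y - (19q_Y). Setting ∂π_Y/∂q_Y = 0: 109 - 2q_Y - (q_C + q_Z) = 0.
Summing all 3 equations gives 312 − 4Q = 0, hence Q = 78.
Back-substituting: q_C = (123 − 78) = 45, q_Z = (80 − 78) = 2, q_Y = (109 − 78) = 31.
Total output Q = 78, so price P = 128 - 78 = 50.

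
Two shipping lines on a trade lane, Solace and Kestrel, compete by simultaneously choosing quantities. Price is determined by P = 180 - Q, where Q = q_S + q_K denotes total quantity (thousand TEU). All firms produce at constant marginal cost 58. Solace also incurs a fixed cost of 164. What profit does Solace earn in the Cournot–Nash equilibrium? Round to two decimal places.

Each firm earns π_i = (180 - Q)q_i - 58q_i.
Setting ∂π_i/∂q_i = 0 with rivals' quantities fixed: 122 - 2q_i - q_j = 0.
With identical firms every q_j equals q_i, so q_j = q_i and 122 = 3q_i, giving q_i = 122/3.
Price P = 180 - 244/3 = 296/3.
Solace's profit: (296/3 - 58)·(122/3) - 164 = 1489.7778.

1489.78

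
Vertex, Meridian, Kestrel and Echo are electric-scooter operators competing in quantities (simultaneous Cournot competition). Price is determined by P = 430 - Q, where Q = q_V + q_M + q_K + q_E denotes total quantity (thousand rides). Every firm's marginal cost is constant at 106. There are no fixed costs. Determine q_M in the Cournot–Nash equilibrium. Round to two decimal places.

64.80

A representative firm's profit is π_i = q_i(430 - Q) - 106q_i.
Setting ∂π_i/∂q_i = 0 with rivals' quantities fixed: 324 - 2q_i - Σ_{j≠i} q_j = 0.
With identical firms every q_j equals q_i, so Σ_{j≠i} q_j = 3q_i and 324 = 5q_i, giving q_i = 324/5.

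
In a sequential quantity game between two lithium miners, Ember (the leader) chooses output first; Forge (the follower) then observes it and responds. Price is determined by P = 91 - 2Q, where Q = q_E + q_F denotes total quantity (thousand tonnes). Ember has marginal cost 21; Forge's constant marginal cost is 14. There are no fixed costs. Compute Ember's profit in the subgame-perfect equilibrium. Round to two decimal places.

The follower Forge best-responds to any q_E: π_F = (91 - 2Q)q_F - 14q_F.
Setting the follower's marginal profit to zero, 77 - 2q_E - 4q_F = 0, i.e. q_F = (77 - 2q_E)/4.
Ember substitutes q_F(q_E) into its own profit: π_E = q_E(91 - 2q_E - (77 - 2q_E)/2) - 21q_E = (105/2 - q_E)q_E - 21q_E.
The leader's first-order condition 63/2 - 2q_E = 0 yields q_E = 63/4.
Then q_F = (77 - 2·(63/4))/4 = 91/8.
Price P = 91 - 2·(217/8) = 147/4.
Ember's profit: (147/4 - 21)·(63/4) = 248.0625.

248.06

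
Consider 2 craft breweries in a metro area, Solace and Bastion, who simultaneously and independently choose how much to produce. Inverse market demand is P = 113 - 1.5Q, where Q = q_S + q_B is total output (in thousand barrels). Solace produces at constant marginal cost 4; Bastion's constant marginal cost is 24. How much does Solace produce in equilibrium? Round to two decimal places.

Solace's profit: π_S = (113 - 1.5Q)q_S - (4q_S). Setting ∂π_S/∂q_S = 0: 109 - 3q_S - (3/2)(q_B) = 0.
Bastion's first-order condition: 89 - 3q_B - (3/2)(q_S) = 0.
So q_S = (109 - (3/2)q_B)/3 and q_B = (89 - (3/2)q_S)/3.
Substituting one into the other gives q_S = 86/3 and q_B = 46/3.

28.67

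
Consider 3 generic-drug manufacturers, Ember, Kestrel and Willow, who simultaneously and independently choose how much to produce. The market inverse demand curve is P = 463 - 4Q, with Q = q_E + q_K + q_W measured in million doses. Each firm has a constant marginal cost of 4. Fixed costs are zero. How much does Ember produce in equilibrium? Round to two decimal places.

A representative firm's profit is π_i = q_i(463 - 4Q) - 4q_i.
Setting ∂π_i/∂q_i = 0 with rivals' quantities fixed: 459 - 8q_i - 4·Σ_{j≠i} q_j = 0.
With identical firms every q_j equals q_i, so Σ_{j≠i} q_j = 2q_i and 459 = 16q_i, giving q_i = 459/16.

28.69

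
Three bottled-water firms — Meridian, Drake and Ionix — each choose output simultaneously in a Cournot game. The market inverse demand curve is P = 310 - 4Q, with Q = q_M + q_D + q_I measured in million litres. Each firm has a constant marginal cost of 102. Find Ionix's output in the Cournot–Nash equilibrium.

13

Each firm earns π_i = (310 - 4Q)q_i - 102q_i.
Setting ∂π_i/∂q_i = 0 with rivals' quantities fixed: 208 - 8q_i - 4·Σ_{j≠i} q_j = 0.
With identical firms every q_j equals q_i, so Σ_{j≠i} q_j = 2q_i and 208 = 16q_i, giving q_i = 13.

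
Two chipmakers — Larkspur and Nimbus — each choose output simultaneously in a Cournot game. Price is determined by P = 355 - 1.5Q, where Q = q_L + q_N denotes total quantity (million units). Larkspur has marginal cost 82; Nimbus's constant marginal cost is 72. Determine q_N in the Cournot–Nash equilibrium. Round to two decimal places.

Larkspur's profit: π_L = (355 - 1.5Q)q_L - (82q_L). Setting ∂π_L/∂q_L = 0: 273 - 3q_L - (3/2)(q_N) = 0.
Nimbus's profit: π_N = (355 - 1.5Q)q_N - (72q_N). Setting ∂π_N/∂q_N = 0: 283 - 3q_N - (3/2)(q_L) = 0.
Best responses: q_L = (273 - (3/2)q_N)/3, q_N = (283 - (3/2)q_L)/3.
Solving the pair: q_L = 526/9, q_N = 586/9.

65.11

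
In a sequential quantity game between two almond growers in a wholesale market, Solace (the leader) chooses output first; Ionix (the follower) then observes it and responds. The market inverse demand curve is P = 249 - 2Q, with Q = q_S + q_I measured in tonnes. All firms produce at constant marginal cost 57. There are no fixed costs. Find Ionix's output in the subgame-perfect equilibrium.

24

The follower Ionix best-responds to any q_S: π_I = (249 - 2Q)q_I - 57q_I.
Follower FOC: 192 - 2q_S - 4q_I = 0, so q_I(q_S) = (192 - 2q_S)/4.
Solace substitutes q_I(q_S) into its own profit: π_S = q_S(249 - 2q_S - (192 - 2q_S)/2) - 57q_S = (153 - q_S)q_S - 57q_S.
Maximising: ∂π_S/∂q_S = 96 - 2q_S = 0, giving q_S = 48.
Then q_I = (192 - 2·48)/4 = 24.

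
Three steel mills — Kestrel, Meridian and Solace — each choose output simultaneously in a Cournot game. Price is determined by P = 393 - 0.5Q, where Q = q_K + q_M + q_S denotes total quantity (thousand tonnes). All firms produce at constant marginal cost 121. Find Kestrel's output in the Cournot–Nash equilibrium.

Each firm earns π_i = (393 - 0.5Q)q_i - 121q_i.
Setting ∂π_i/∂q_i = 0 with rivals' quantities fixed: 272 - q_i - (1/2)·Σ_{j≠i} q_j = 0.
With identical firms every q_j equals q_i, so Σ_{j≠i} q_j = 2q_i and 272 = 2q_i, giving q_i = 136.

136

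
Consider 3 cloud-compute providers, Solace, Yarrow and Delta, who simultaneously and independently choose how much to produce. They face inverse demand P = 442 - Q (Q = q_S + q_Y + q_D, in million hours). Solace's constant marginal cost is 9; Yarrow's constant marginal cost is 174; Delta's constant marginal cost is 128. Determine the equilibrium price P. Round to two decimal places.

Solace's profit: π_S = (442 - Q)q_S - (9q_S). Setting ∂π_S/∂q_S = 0: 433 - 2q_S - (q_Y + q_D) = 0.
Yarrow's first-order condition: 268 - 2q_Y - (q_S + q_D) = 0.
Delta's first-order condition: 314 - 2q_D - (q_S + q_Y) = 0.
Summing all 3 equations gives 1015 − 4Q = 0, hence Q = 1015/4.
Back-substituting: q_S = (433 − 1015/4) = 717/4, q_Y = (268 − 1015/4) = 57/4, q_D = (314 − 1015/4) = 241/4.
Total output Q = 1015/4, so price P = 442 - 1015/4 = 753/4.

188.25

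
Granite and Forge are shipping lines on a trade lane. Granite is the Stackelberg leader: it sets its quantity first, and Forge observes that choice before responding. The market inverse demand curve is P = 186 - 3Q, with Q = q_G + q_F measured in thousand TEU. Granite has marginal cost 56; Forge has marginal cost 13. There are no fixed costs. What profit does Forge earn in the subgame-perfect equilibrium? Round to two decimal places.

Solve by backward induction. Given q_G, the follower Forge maximises π_F = (186 - 3q_G - 3q_F)q_F - 13q_F.
∂π_F/∂q_F = 173 - 3q_G - 6q_F = 0 gives the reaction function q_F = (173 - 3q_G)/6.
Granite substitutes q_F(q_G) into its own profit: π_G = q_G(186 - 3q_G - (173 - 3q_G)/2) - 56q_G = (199/2 - (3/2)q_G)q_G - 56q_G.
The leader's first-order condition 87/2 - 3q_G = 0 yields q_G = 29/2.
Then q_F = (173 - 3·(29/2))/6 = 259/12.
Price P = 186 - 3·(433/12) = 311/4.
Forge's profit: (311/4 - 13)·(259/12) = 1397.5208.

1397.52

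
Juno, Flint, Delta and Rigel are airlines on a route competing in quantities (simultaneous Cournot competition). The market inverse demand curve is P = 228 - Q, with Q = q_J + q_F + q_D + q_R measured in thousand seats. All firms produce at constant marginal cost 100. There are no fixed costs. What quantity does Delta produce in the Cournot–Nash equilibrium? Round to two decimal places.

Each firm earns π_i = (228 - Q)q_i - 100q_i.
First-order condition (treating rivals' output as given): 128 - 2q_i - Σ_{j≠i} q_j = 0.
By symmetry each firm produces the same amount; substituting Σ_{j≠i} q_j = 3q_i yields q_i = 128/5.

25.60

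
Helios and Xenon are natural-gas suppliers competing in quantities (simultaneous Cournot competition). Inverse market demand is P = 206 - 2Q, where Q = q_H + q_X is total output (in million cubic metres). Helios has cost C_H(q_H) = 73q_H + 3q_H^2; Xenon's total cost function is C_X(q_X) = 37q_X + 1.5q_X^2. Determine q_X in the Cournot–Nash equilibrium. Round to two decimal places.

Helios's profit: π_H = (206 - 2Q)q_H - (73q_H + 3q_H²). Setting ∂π_H/∂q_H = 0: 133 - 10q_H - 2(q_X) = 0.
Xenon's first-order condition: 169 - 7q_X - 2(q_H) = 0.
So q_H = (133 - 2q_X)/10 and q_X = (169 - 2q_H)/7.
Substituting one into the other gives q_H = 593/66 and q_X = 712/33.

21.58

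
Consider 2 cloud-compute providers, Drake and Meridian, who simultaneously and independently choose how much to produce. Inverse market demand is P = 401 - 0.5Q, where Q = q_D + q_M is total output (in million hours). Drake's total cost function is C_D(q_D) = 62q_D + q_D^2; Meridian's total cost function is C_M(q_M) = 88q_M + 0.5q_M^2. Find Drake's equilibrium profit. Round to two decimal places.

Drake's profit: π_D = (401 - 0.5Q)q_D - (62q_D + q_D²). Setting ∂π_D/∂q_D = 0: 339 - 3q_D - (1/2)(q_M) = 0.
Meridian's profit: π_M = (401 - 0.5Q)q_M - (88q_M + (1/2)q_M²). Setting ∂π_M/∂q_M = 0: 313 - 2q_M - (1/2)(q_D) = 0.
Rearranging gives the reaction functions q_D = (339 - (1/2)q_M)/3 and q_M = (313 - (1/2)q_D)/2.
Substituting one into the other gives q_D = 90.6957 and q_M = 133.8261.
Price P = 401 - (1/2)·224.5217 = 288.7391.
Drake's profit: 288.7391·90.6957 - 62·90.6957 - 90.6957² = 12338.5520.

12338.55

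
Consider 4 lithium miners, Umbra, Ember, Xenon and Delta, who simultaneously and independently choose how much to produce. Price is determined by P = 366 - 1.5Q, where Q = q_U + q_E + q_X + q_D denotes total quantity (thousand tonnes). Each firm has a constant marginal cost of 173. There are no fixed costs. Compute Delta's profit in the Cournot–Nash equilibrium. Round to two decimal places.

993.31

Each firm earns π_i = (366 - 1.5Q)q_i - 173q_i.
Setting ∂π_i/∂q_i = 0 with rivals' quantities fixed: 193 - 3q_i - (3/2)·Σ_{j≠i} q_j = 0.
By symmetry each firm produces the same amount; substituting Σ_{j≠i} q_j = 3q_i yields q_i = 193/(15/2) = 386/15.
Price P = 366 - (3/2)·(1544/15) = 1058/5.
Delta's profit: (1058/5 - 173)·(386/15) = 993.3067.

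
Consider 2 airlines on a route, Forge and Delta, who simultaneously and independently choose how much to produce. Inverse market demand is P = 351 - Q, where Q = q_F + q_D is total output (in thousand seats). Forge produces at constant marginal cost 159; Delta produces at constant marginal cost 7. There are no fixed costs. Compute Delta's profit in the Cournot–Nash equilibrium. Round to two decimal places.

Forge's profit: π_F = (351 - Q)q_F - (159q_F). Setting ∂π_F/∂q_F = 0: 192 - 2q_F - (q_D) = 0.
Delta's first-order condition: 344 - 2q_D - (q_F) = 0.
So q_F = (192 - q_D)/2 and q_D = (344 - q_F)/2.
Substituting one into the other gives q_F = 40/3 and q_D = 496/3.
Price P = 351 - 536/3 = 517/3.
Delta's profit: (517/3 - 7)·(496/3) = 27335.1111.

27335.11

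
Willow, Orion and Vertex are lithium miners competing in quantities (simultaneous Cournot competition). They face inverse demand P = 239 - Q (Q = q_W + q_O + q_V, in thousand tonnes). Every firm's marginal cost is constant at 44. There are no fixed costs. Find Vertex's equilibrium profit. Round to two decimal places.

A representative firm's profit is π_i = q_i(239 - Q) - 44q_i.
Setting ∂π_i/∂q_i = 0 with rivals' quantities fixed: 195 - 2q_i - Σ_{j≠i} q_j = 0.
With identical firms every q_j equals q_i, so Σ_{j≠i} q_j = 2q_i and 195 = 4q_i, giving q_i = 195/4.
Price P = 239 - 585/4 = 371/4.
Vertex's profit: (371/4 - 44)·(195/4) = 2376.5625.

2376.56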